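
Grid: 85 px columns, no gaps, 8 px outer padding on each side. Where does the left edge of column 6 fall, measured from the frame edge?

Before column 6: the margin + 5 columns + 5 gaps.
Offset = 8 + 5·(85 + 0) = 8 + 425 = 433 px.

433 px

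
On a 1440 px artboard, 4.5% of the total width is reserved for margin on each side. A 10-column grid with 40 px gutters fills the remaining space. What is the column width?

1440 × (1 − 2·4.5%) = 1440 × 91% = 1310.4 px for the columns.
10c + 9·40 = 1310.4 → 10c = 950.4 → c = 95.04 px.

95.04 px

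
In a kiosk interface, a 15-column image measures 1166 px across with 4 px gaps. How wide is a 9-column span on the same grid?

Subtracting 14 gaps of 4 leaves 1110 for 15 columns, so c = 74 px.
9 columns plus 8 gaps: 666 + 32 = 698 px.

698 px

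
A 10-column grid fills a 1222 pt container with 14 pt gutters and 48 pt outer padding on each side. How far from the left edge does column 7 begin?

Take off 96 pt of margins, leaving 1126 pt.
10c + 9·14 = 1126 → 10c = 1000 → c = 100 pt.
Before column 7: the margin + 6 columns + 6 gutters.
Offset = 48 + 6·(100 + 14) = 48 + 684 = 732 pt.

732 pt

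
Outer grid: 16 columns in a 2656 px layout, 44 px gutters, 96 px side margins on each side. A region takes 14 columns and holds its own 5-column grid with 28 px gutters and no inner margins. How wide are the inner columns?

407.7 px

Outer content = 2656 − 2·96 = 2464 px.
2464 − 15·44 = 1804; ÷16 gives c = 112.75 px.
14 columns plus 13 gutters: 1578.5 + 572 = 2150.5 px.
5d + 4·28 = 2150.5 → 5d = 2038.5 → d = 407.7 px.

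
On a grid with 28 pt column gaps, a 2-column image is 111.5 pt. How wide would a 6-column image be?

390.5 pt

2 columns + 1 column gap: 2c + 1·28 = 111.5.
2c = 111.5 − 28 = 83.5, so c = 41.75 pt.
Span of 6: 6·41.75 + 5·28 = 250.5 + 140 = 390.5 pt.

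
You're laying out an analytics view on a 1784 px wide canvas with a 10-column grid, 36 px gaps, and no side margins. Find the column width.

146 px

10c + 9·36 = 1784 → 10c = 1460 → c = 146 px.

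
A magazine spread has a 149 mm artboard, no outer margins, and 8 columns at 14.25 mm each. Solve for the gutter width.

8 columns take 8·14.25 = 114 mm; remaining 35 splits into 7 gutters.
g = 35 / 7 = 5 mm.

5 mm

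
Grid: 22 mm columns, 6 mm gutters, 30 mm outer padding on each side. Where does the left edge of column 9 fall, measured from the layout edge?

254 mm

Column 9 starts at margin + 8·(column + gutter) = 30 + 8·28 = 254 mm.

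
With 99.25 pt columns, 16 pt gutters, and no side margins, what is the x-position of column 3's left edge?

Before column 3: 2 columns + 2 gutters.
Offset = 2·(99.25 + 16) = 2·115.25 = 230.5 pt.

230.5 pt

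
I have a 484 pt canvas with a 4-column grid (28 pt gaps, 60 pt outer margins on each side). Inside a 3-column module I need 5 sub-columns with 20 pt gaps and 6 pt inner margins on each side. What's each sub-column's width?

34.8 pt

Subtract both margins: 484 − 2·60 = 364 pt.
4c + 3·28 = 364 → 4c = 280 → c = 70 pt.
3-column span = 3·70 + 2·28 = 266 pt.
Inner content = 266 − 2·6 = 254 pt.
5 columns + 4 gaps: 5d + 4·20 = 254.
5d = 254 − 80 = 174, so d = 34.8 pt.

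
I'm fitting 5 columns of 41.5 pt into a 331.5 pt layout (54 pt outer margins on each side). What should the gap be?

Take off 108 pt of margins, leaving 223.5 pt.
5 columns take 5·41.5 = 207.5 pt; remaining 16 splits into 4 gaps.
g = 16 / 4 = 4 pt.

4 pt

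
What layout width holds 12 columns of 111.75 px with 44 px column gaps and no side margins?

1825 px

Layout = 12·111.75 + 11·44 = 1341 + 484 = 1825 px.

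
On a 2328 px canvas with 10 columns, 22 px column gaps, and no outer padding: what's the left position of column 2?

235 px

Subtracting 9 column gaps of 22 leaves 2130 for 10 columns, so c = 213 px.
No margin, so column 2 starts at 1·(column + gutter) = 1·235 = 235 px.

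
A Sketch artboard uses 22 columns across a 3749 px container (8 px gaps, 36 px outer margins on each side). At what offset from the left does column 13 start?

Take off 72 px of margins, leaving 3677 px.
22 columns + 21 gaps: 22c + 21·8 = 3677.
22c = 3677 − 168 = 3509, so c = 159.5 px.
Column 13 starts at margin + 12·(column + gutter) = 36 + 12·167.5 = 2046 px.

2046 px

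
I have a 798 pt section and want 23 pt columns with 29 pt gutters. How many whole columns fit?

Each extra column adds 23 + 29 = 52 pt.
(798 + 29) / 52 = 15.90, so 15 columns fit.

15 columns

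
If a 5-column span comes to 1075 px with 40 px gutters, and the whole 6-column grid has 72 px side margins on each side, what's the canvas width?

1442 px

1075 − 4·40 = 915; ÷5 gives c = 183 px.
Total width: 2·72 + 6·183 + 5·40 = 1442 px.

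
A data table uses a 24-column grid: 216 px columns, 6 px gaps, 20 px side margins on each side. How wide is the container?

5362 px

Total width: 2·20 + 24·216 + 23·6 = 5362 px.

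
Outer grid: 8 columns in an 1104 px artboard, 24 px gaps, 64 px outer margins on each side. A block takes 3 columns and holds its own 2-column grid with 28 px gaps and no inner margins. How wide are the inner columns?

161.5 px

Inside the margins: 1104 − 128 = 976 px.
976 − 7·24 = 808; ÷8 gives c = 101 px.
3 columns plus 2 gaps: 303 + 48 = 351 px.
351 − 1·28 = 323; ÷2 gives d = 161.5 px.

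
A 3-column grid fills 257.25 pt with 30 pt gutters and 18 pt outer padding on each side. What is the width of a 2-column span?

Subtract both margins: 257.25 − 2·18 = 221.25 pt.
221.25 − 2·30 = 161.25; ÷3 gives c = 53.75 pt.
Span of 2: 2·53.75 + 1·30 = 107.5 + 30 = 137.5 pt.

137.5 pt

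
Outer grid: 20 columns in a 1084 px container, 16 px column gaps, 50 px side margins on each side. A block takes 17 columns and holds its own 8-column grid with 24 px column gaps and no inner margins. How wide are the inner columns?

83.25 px

Take off 100 px of margins, leaving 984 px.
984 − 19·16 = 680; ÷20 gives c = 34 px.
17 columns plus 16 column gaps: 578 + 256 = 834 px.
8 columns + 7 column gaps: 8d + 7·24 = 834.
8d = 834 − 168 = 666, so d = 83.25 px.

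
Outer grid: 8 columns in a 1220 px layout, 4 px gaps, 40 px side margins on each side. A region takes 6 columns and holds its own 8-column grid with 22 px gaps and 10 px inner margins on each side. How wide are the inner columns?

85 px

Inside the margins: 1220 − 80 = 1140 px.
Subtracting 7 gaps of 4 leaves 1112 for 8 columns, so c = 139 px.
6 columns plus 5 gaps: 834 + 20 = 854 px.
Inner content = 854 − 2·10 = 834 px.
8 columns + 7 gaps: 8d + 7·22 = 834.
8d = 834 − 154 = 680, so d = 85 px.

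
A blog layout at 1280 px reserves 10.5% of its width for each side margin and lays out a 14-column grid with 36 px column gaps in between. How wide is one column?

Each margin = 10.5% of 1280 = 134.4 px; content = 1280 − 2·134.4 = 1011.2 px.
14 columns + 13 column gaps: 14c + 13·36 = 1011.2.
14c = 1011.2 − 468 = 543.2, so c = 38.8 px.

38.8 px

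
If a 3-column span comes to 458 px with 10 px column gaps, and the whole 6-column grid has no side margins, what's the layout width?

458 − 2·10 = 438; ÷3 gives c = 146 px.
Layout = 6·146 + 5·10 = 876 + 50 = 926 px.

926 px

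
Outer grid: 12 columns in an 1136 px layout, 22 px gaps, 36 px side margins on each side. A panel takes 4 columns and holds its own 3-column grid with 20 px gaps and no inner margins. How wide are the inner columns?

100 px

Inside the margins: 1136 − 72 = 1064 px.
12 columns + 11 gaps: 12c + 11·22 = 1064.
12c = 1064 − 242 = 822, so c = 68.5 px.
4-column span = 4·68.5 + 3·22 = 340 px.
3d + 2·20 = 340 → 3d = 300 → d = 100 px.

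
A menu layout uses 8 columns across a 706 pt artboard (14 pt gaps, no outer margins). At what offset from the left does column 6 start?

450 pt

8c + 7·14 = 706 → 8c = 608 → c = 76 pt.
Each column+gutter stride is 90 pt; with no margin, 5 of them is 450 pt.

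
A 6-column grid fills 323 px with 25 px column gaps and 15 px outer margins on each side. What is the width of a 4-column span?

187 px

Content width = 323 − 2·15 = 293 px.
293 − 5·25 = 168; ÷6 gives c = 28 px.
4-column span = 4·28 + 3·25 = 187 px.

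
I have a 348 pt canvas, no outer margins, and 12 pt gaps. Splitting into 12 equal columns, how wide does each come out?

18 pt

Subtracting 11 gaps of 12 leaves 216 for 12 columns, so c = 18 pt.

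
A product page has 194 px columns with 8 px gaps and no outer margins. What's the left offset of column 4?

Each column+gutter stride is 202 px; with no margin, 3 of them is 606 px.

606 px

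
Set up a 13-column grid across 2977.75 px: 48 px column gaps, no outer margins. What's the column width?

13c + 12·48 = 2977.75 → 13c = 2401.75 → c = 184.75 px.

184.75 px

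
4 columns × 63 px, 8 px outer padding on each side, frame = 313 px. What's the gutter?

15 px

Subtract both margins: 313 − 2·8 = 297 px.
4 columns take 4·63 = 252 px; remaining 45 splits into 3 gutters.
g = 45 / 3 = 15 px.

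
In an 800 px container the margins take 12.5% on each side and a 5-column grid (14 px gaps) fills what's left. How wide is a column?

Each margin = 12.5% of 800 = 100 px; content = 800 − 2·100 = 600 px.
Subtracting 4 gaps of 14 leaves 544 for 5 columns, so c = 108.8 px.

108.8 px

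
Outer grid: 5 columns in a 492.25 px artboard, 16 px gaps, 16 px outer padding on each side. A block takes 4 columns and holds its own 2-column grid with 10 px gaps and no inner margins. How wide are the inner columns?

177.5 px

Take off 32 px of margins, leaving 460.25 px.
5 columns + 4 gaps: 5c + 4·16 = 460.25.
5c = 460.25 − 64 = 396.25, so c = 79.25 px.
4 columns plus 3 gaps: 317 + 48 = 365 px.
Subtracting 1 gap of 10 leaves 355 for 2 columns, so d = 177.5 px.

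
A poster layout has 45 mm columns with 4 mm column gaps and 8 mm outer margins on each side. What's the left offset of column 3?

106 mm

Column 3 starts at margin + 2·(column + gutter) = 8 + 2·49 = 106 mm.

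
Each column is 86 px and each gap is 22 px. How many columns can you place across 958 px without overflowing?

9 columns

k columns need k·86 + (k−1)·22 = k·108 − 22.
k·108 − 22 ≤ 958 → k ≤ 980 / 108 ≈ 9.07, so k = 9.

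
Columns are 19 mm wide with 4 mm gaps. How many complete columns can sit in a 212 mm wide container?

9 columns: 9·19 + 8·4 = 203 mm ≤ 212.
10 columns: 226 mm > 212. So 9.

9 columns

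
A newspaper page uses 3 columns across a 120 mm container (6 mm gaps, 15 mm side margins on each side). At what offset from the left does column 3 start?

79 mm

Content = 120 − 2·15 = 90 mm.
3 columns + 2 gaps: 3c + 2·6 = 90.
3c = 90 − 12 = 78, so c = 26 mm.
Column 3 starts at margin + 2·(column + gutter) = 15 + 2·32 = 79 mm.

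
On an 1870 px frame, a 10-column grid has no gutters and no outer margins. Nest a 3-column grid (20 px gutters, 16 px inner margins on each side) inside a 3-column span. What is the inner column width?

With no gutters, each column is 1870/10 = 187 px.
3-column span = 3·187 = 561 px.
Inner content = 561 − 2·16 = 529 px.
529 − 2·20 = 489; ÷3 gives d = 163 px.

163 px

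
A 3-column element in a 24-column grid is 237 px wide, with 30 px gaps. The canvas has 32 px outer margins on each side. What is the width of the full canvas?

2170 px

Subtracting 2 gaps of 30 leaves 177 for 3 columns, so c = 59 px.
Canvas = 2·32 + 24·59 + 23·30 = 64 + 1416 + 690 = 2170 px.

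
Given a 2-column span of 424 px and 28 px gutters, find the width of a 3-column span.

650 px

2 columns + 1 gutter: 2c + 1·28 = 424.
2c = 424 − 28 = 396, so c = 198 px.
Span of 3: 3·198 + 2·28 = 594 + 56 = 650 px.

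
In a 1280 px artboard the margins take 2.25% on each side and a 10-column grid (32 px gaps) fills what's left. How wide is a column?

93.44 px

1280 × (1 − 2·2.25%) = 1280 × 95.5% = 1222.4 px for the columns.
10 columns + 9 gaps: 10c + 9·32 = 1222.4.
10c = 1222.4 − 288 = 934.4, so c = 93.44 px.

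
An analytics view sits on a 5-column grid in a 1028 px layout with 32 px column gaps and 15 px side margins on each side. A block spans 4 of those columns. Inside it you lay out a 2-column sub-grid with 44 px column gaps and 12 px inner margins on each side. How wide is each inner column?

Outer content = 1028 − 2·15 = 998 px.
5 columns + 4 column gaps: 5c + 4·32 = 998.
5c = 998 − 128 = 870, so c = 174 px.
4-column span = 4·174 + 3·32 = 792 px.
Inner content = 792 − 2·12 = 768 px.
768 − 1·44 = 724; ÷2 gives d = 362 px.

362 px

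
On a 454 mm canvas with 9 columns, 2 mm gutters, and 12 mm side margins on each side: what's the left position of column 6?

Inside the margins: 454 − 24 = 430 mm.
430 − 8·2 = 414; ÷9 gives c = 46 mm.
Column 6 starts at margin + 5·(column + gutter) = 12 + 5·48 = 252 mm.

252 mm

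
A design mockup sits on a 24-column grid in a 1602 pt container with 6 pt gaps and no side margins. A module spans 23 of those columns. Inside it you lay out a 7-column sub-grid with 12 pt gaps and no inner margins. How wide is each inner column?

209 pt

24 columns + 23 gaps: 24c + 23·6 = 1602.
24c = 1602 − 138 = 1464, so c = 61 pt.
Span of 23: 23·61 + 22·6 = 1403 + 132 = 1535 pt.
7 columns + 6 gaps: 7d + 6·12 = 1535.
7d = 1535 − 72 = 1463, so d = 209 pt.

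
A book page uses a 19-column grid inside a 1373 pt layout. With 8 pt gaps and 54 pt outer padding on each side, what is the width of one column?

Inside the margins: 1373 − 108 = 1265 pt.
1265 − 18·8 = 1121; ÷19 gives c = 59 pt.

59 pt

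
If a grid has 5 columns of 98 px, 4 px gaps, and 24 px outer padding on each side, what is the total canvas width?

Total width: 2·24 + 5·98 + 4·4 = 554 px.

554 px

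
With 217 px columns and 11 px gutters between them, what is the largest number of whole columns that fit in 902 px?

4 columns: 4·217 + 3·11 = 901 px ≤ 902.
5 columns: 1129 px > 902. So 4.

4 columns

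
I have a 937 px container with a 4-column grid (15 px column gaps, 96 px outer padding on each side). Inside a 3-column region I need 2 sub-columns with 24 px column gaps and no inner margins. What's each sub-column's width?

265.5 px

Subtract both margins: 937 − 2·96 = 745 px.
745 − 3·15 = 700; ÷4 gives c = 175 px.
3 columns plus 2 column gaps: 525 + 30 = 555 px.
2d + 1·24 = 555 → 2d = 531 → d = 265.5 px.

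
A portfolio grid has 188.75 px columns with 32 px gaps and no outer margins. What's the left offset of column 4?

662.25 px

No margin, so column 4 starts at 3·(column + gutter) = 3·220.75 = 662.25 px.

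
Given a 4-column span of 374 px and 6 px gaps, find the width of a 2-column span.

4 columns + 3 gaps: 4c + 3·6 = 374.
4c = 374 − 18 = 356, so c = 89 px.
2-column span = 2·89 + 1·6 = 184 px.

184 px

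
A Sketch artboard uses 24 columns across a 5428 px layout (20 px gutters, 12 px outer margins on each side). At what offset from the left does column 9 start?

Subtract both margins: 5428 − 2·12 = 5404 px.
24 columns + 23 gutters: 24c + 23·20 = 5404.
24c = 5404 − 460 = 4944, so c = 206 px.
Column 9 starts at margin + 8·(column + gutter) = 12 + 8·226 = 1820 px.

1820 px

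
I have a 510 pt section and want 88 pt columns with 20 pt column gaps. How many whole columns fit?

Each extra column adds 88 + 20 = 108 pt.
(510 + 20) / 108 = 4.91, so 4 columns fit.

4 columns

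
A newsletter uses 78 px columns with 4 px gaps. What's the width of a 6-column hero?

488 px

6-column span = 6·78 + 5·4 = 488 px.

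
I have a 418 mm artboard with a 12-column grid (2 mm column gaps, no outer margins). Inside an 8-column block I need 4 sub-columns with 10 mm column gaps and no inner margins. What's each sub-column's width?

12c + 11·2 = 418 → 12c = 396 → c = 33 mm.
8 columns plus 7 column gaps: 264 + 14 = 278 mm.
4d + 3·10 = 278 → 4d = 248 → d = 62 mm.

62 mm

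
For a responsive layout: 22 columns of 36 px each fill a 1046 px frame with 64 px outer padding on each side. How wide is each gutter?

Inside the margins: 1046 − 128 = 918 px.
22 columns take 22·36 = 792 px; remaining 126 splits into 21 gutters.
g = 126 / 21 = 6 px.

6 px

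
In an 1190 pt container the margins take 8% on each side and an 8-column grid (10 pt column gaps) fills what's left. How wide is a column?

Margins: 8% × 1190 = 95.2 pt each, so content = 1190 − 190.4 = 999.6 pt.
999.6 − 7·10 = 929.6; ÷8 gives c = 116.2 pt.

116.2 pt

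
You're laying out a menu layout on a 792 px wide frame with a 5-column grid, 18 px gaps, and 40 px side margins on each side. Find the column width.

Inside the margins: 792 − 80 = 712 px.
5c + 4·18 = 712 → 5c = 640 → c = 128 px.

128 px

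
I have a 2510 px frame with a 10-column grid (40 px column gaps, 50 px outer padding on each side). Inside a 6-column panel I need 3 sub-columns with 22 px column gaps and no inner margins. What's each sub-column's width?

Outer content = 2510 − 2·50 = 2410 px.
Subtracting 9 column gaps of 40 leaves 2050 for 10 columns, so c = 205 px.
6-column span = 6·205 + 5·40 = 1430 px.
3d + 2·22 = 1430 → 3d = 1386 → d = 462 px.

462 px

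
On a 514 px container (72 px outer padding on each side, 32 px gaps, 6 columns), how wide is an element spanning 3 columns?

169 px

Take off 144 px of margins, leaving 370 px.
6c + 5·32 = 370 → 6c = 210 → c = 35 px.
3-column span = 3·35 + 2·32 = 169 px.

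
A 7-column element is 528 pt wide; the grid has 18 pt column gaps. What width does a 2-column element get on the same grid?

138 pt

Subtracting 6 column gaps of 18 leaves 420 for 7 columns, so c = 60 pt.
Span of 2: 2·60 + 1·18 = 120 + 18 = 138 pt.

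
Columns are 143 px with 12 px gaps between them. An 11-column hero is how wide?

1693 px

11 columns plus 10 gaps: 1573 + 120 = 1693 px.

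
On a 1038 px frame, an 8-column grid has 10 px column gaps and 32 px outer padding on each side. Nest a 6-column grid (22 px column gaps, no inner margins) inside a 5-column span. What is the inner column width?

82.5 px

Outer content = 1038 − 2·32 = 974 px.
Subtracting 7 column gaps of 10 leaves 904 for 8 columns, so c = 113 px.
Span of 5: 5·113 + 4·10 = 565 + 40 = 605 px.
Subtracting 5 column gaps of 22 leaves 495 for 6 columns, so d = 82.5 px.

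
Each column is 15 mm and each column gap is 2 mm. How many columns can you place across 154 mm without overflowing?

9 columns

9 columns: 9·15 + 8·2 = 151 mm ≤ 154.
10 columns: 168 mm > 154. So 9.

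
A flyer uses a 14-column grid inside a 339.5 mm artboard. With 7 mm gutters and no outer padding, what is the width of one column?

14c + 13·7 = 339.5 → 14c = 248.5 → c = 17.75 mm.

17.75 mm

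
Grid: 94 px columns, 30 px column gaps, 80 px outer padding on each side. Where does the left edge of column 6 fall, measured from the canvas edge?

Before column 6: the margin + 5 columns + 5 column gaps.
Offset = 80 + 5·(94 + 30) = 80 + 620 = 700 px.

700 px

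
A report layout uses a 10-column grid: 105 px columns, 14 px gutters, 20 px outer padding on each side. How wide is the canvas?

1216 px

Canvas = 2·20 + 10·105 + 9·14 = 40 + 1050 + 126 = 1216 px.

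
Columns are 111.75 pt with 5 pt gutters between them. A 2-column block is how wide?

2-column span = 2·111.75 + 1·5 = 228.5 pt.

228.5 pt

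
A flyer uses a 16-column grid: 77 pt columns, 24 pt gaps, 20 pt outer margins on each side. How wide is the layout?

1632 pt

Adding margins, columns and gutters: 40 + 1232 + 360 = 1632 pt.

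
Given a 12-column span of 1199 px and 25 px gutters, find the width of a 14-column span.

1403 px

Subtracting 11 gutters of 25 leaves 924 for 12 columns, so c = 77 px.
14-column span = 14·77 + 13·25 = 1403 px.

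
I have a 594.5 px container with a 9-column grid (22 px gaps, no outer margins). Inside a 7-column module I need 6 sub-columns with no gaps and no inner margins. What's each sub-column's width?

594.5 − 8·22 = 418.5; ÷9 gives c = 46.5 px.
7 columns plus 6 gaps: 325.5 + 132 = 457.5 px.
457.5 / 6 = 76.25 px per column.

76.25 px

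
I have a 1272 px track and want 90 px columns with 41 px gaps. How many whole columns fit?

10 columns: 10·90 + 9·41 = 1269 px ≤ 1272.
11 columns: 1400 px > 1272. So 10.

10 columns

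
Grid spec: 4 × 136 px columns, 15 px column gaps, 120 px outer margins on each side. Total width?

Total width: 2·120 + 4·136 + 3·15 = 829 px.

829 px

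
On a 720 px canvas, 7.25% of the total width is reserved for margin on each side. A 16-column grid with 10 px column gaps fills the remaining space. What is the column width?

720 × (1 − 2·7.25%) = 720 × 85.5% = 615.6 px for the columns.
16c + 15·10 = 615.6 → 16c = 465.6 → c = 29.1 px.

29.1 px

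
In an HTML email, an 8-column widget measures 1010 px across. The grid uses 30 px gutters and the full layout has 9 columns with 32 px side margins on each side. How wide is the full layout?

1010 − 7·30 = 800; ÷8 gives c = 100 px.
Adding margins, columns and gutters: 64 + 900 + 240 = 1204 px.

1204 px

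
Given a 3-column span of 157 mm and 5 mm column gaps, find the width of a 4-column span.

211 mm

3 columns + 2 column gaps: 3c + 2·5 = 157.
3c = 157 − 10 = 147, so c = 49 mm.
4 columns plus 3 column gaps: 196 + 15 = 211 mm.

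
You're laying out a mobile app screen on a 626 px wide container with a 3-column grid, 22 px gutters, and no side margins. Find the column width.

Subtracting 2 gutters of 22 leaves 582 for 3 columns, so c = 194 px.

194 px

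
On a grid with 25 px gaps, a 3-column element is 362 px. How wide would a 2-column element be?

233 px

3 columns + 2 gaps: 3c + 2·25 = 362.
3c = 362 − 50 = 312, so c = 104 px.
2 columns plus 1 gap: 208 + 25 = 233 px.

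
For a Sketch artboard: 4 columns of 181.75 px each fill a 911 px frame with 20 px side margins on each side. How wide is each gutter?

48 px

Inside the margins: 911 − 40 = 871 px.
Columns use 727 px, leaving 144 px across 3 gutters = 48 px each.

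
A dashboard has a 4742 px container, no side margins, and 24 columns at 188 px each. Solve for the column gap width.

Columns use 4512 px, leaving 230 px across 23 column gaps = 10 px each.

10 px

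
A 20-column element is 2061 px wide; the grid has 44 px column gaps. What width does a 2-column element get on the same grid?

20 columns + 19 column gaps: 20c + 19·44 = 2061.
20c = 2061 − 836 = 1225, so c = 61.25 px.
2 columns plus 1 column gap: 122.5 + 44 = 166.5 px.

166.5 px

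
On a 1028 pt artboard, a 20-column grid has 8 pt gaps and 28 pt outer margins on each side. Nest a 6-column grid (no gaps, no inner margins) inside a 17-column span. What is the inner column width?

Subtract both margins: 1028 − 2·28 = 972 pt.
20c + 19·8 = 972 → 20c = 820 → c = 41 pt.
17-column span = 17·41 + 16·8 = 825 pt.
With no gaps, each column is 825/6 = 137.5 pt.

137.5 pt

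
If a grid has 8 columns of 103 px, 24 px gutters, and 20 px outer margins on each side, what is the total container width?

Container = 2·20 + 8·103 + 7·24 = 40 + 824 + 168 = 1032 px.

1032 px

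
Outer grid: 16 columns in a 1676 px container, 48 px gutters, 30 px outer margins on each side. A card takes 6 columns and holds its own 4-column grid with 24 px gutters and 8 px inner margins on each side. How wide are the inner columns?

122 px

Subtract both margins: 1676 − 2·30 = 1616 px.
Subtracting 15 gutters of 48 leaves 896 for 16 columns, so c = 56 px.
Span of 6: 6·56 + 5·48 = 336 + 240 = 576 px.
Inner content = 576 − 2·8 = 560 px.
Subtracting 3 gutters of 24 leaves 488 for 4 columns, so d = 122 px.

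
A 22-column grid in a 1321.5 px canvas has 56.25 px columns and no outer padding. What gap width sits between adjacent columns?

22·56.25 + 21g = 1321.5 → 21g = 84 → g = 4 px.

4 px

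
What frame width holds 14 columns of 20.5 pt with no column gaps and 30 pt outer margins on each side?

347 pt

Summing: 60 + 287 = 347 pt.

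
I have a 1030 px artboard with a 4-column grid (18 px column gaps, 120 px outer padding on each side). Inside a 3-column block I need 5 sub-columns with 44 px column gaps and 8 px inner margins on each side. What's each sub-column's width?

79.2 px

Take off 240 px of margins, leaving 790 px.
4 columns + 3 column gaps: 4c + 3·18 = 790.
4c = 790 − 54 = 736, so c = 184 px.
3 columns plus 2 column gaps: 552 + 36 = 588 px.
Inner content = 588 − 2·8 = 572 px.
5d + 4·44 = 572 → 5d = 396 → d = 79.2 px.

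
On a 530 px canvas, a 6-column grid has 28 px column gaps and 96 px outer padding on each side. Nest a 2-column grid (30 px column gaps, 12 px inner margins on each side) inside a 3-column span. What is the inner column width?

50.5 px

Take off 192 px of margins, leaving 338 px.
6c + 5·28 = 338 → 6c = 198 → c = 33 px.
3-column span = 3·33 + 2·28 = 155 px.
Inner content = 155 − 2·12 = 131 px.
2 columns + 1 column gap: 2d + 1·30 = 131.
2d = 131 − 30 = 101, so d = 50.5 px.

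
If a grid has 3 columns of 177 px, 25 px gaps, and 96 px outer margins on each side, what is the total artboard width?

Artboard = 2·96 + 3·177 + 2·25 = 192 + 531 + 50 = 773 px.

773 px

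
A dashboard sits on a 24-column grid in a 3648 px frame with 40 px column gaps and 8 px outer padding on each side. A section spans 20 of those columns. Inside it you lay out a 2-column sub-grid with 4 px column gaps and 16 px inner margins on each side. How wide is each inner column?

1492 px

Inside the margins: 3648 − 16 = 3632 px.
24c + 23·40 = 3632 → 24c = 2712 → c = 113 px.
Span of 20: 20·113 + 19·40 = 2260 + 760 = 3020 px.
Inner content = 3020 − 2·16 = 2988 px.
2 columns + 1 column gap: 2d + 1·4 = 2988.
2d = 2988 − 4 = 2984, so d = 1492 px.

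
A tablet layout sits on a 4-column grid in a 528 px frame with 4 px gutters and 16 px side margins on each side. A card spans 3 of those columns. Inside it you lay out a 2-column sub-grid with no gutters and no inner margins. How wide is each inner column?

Take off 32 px of margins, leaving 496 px.
496 − 3·4 = 484; ÷4 gives c = 121 px.
3-column span = 3·121 + 2·4 = 371 px.
371 / 2 = 185.5 px per column.

185.5 px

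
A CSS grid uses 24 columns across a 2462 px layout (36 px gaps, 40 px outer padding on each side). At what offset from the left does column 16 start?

Subtract both margins: 2462 − 2·40 = 2382 px.
24c + 23·36 = 2382 → 24c = 1554 → c = 64.75 px.
Column 16 starts at margin + 15·(column + gutter) = 40 + 15·100.75 = 1551.25 px.

1551.25 px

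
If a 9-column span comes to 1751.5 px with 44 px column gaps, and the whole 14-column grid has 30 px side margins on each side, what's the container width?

Subtracting 8 column gaps of 44 leaves 1399.5 for 9 columns, so c = 155.5 px.
Adding margins, columns and gutters: 60 + 2177 + 572 = 2809 px.

2809 px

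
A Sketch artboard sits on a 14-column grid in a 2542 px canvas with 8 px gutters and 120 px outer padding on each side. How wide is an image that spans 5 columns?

817 px

Content width = 2542 − 2·120 = 2302 px.
14c + 13·8 = 2302 → 14c = 2198 → c = 157 px.
5-column span = 5·157 + 4·8 = 817 px.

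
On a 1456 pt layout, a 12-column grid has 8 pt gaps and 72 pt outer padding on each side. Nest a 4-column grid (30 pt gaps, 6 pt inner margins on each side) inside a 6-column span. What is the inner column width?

Inside the margins: 1456 − 144 = 1312 pt.
1312 − 11·8 = 1224; ÷12 gives c = 102 pt.
6 columns plus 5 gaps: 612 + 40 = 652 pt.
Inner content = 652 − 2·6 = 640 pt.
640 − 3·30 = 550; ÷4 gives d = 137.5 pt.

137.5 pt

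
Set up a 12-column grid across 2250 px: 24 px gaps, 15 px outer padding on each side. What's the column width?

Subtract both margins: 2250 − 2·15 = 2220 px.
2220 − 11·24 = 1956; ÷12 gives c = 163 px.

163 px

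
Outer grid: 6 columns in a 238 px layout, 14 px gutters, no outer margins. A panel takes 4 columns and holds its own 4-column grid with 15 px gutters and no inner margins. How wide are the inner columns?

27.25 px

238 − 5·14 = 168; ÷6 gives c = 28 px.
Span of 4: 4·28 + 3·14 = 112 + 42 = 154 px.
154 − 3·15 = 109; ÷4 gives d = 27.25 px.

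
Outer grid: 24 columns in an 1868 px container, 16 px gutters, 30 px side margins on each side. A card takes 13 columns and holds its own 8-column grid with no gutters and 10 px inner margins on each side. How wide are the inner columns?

119 px

Inside the margins: 1868 − 60 = 1808 px.
1808 − 23·16 = 1440; ÷24 gives c = 60 px.
Span of 13: 13·60 + 12·16 = 780 + 192 = 972 px.
Inner content = 972 − 2·10 = 952 px.
952 / 8 = 119 px per column.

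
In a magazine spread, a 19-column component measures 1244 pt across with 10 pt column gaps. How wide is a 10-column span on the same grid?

650 pt

19 columns + 18 column gaps: 19c + 18·10 = 1244.
19c = 1244 − 180 = 1064, so c = 56 pt.
Span of 10: 10·56 + 9·10 = 560 + 90 = 650 pt.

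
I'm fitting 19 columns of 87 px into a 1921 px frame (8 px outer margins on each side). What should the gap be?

Take off 16 px of margins, leaving 1905 px.
Columns use 1653 px, leaving 252 px across 18 gaps = 14 px each.

14 px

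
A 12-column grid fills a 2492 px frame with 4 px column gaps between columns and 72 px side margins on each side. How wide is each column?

192 px

Content width = 2492 − 2·72 = 2348 px.
12c + 11·4 = 2348 → 12c = 2304 → c = 192 px.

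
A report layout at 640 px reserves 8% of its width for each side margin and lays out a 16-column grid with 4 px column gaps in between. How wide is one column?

29.85 px

640 × (1 − 2·8%) = 640 × 84% = 537.6 px for the columns.
Subtracting 15 column gaps of 4 leaves 477.6 for 16 columns, so c = 29.85 px.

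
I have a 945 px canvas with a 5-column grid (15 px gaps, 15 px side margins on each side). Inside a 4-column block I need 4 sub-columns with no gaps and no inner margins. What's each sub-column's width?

182.25 px

Inside the margins: 945 − 30 = 915 px.
5 columns + 4 gaps: 5c + 4·15 = 915.
5c = 915 − 60 = 855, so c = 171 px.
4-column span = 4·171 + 3·15 = 729 px.
With no gaps, each column is 729/4 = 182.25 px.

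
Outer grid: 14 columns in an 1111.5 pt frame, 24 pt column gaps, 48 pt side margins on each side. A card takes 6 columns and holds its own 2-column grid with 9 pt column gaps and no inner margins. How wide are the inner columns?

Outer content = 1111.5 − 2·48 = 1015.5 pt.
Subtracting 13 column gaps of 24 leaves 703.5 for 14 columns, so c = 50.25 pt.
6 columns plus 5 column gaps: 301.5 + 120 = 421.5 pt.
2 columns + 1 column gap: 2d + 1·9 = 421.5.
2d = 421.5 − 9 = 412.5, so d = 206.25 pt.

206.25 pt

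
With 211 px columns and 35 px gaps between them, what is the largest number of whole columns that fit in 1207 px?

5 columns

k columns need k·211 + (k−1)·35 = k·246 − 35.
k·246 − 35 ≤ 1207 → k ≤ 1242 / 246 ≈ 5.05, so k = 5.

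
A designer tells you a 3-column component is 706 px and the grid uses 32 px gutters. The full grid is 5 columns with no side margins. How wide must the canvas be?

3c + 2·32 = 706 → 3c = 642 → c = 214 px.
Canvas = 5·214 + 4·32 = 1070 + 128 = 1198 px.

1198 px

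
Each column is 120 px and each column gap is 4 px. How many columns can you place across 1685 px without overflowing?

13 columns: 13·120 + 12·4 = 1608 px ≤ 1685.
14 columns: 1732 px > 1685. So 13.

13 columns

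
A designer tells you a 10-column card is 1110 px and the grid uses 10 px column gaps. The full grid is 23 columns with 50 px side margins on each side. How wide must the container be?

1110 − 9·10 = 1020; ÷10 gives c = 102 px.
Adding margins, columns and gutters: 100 + 2346 + 220 = 2666 px.

2666 px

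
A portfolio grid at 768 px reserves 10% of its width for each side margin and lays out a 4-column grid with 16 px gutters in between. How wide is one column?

Margins: 10% × 768 = 76.8 px each, so content = 768 − 153.6 = 614.4 px.
614.4 − 3·16 = 566.4; ÷4 gives c = 141.6 px.

141.6 px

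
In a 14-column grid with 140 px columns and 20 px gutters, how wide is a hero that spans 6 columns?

940 px

6-column span = 6·140 + 5·20 = 940 px.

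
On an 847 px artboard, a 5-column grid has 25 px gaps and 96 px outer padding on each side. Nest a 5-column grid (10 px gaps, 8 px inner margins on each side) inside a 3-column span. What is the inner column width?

Subtract both margins: 847 − 2·96 = 655 px.
5c + 4·25 = 655 → 5c = 555 → c = 111 px.
Span of 3: 3·111 + 2·25 = 333 + 50 = 383 px.
Inner content = 383 − 2·8 = 367 px.
5 columns + 4 gaps: 5d + 4·10 = 367.
5d = 367 − 40 = 327, so d = 65.4 px.

65.4 px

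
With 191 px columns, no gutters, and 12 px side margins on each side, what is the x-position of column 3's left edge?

394 px

Each column+gutter stride is 191 px; 2 of them past the 12 px margin is 12 + 382 = 394 px.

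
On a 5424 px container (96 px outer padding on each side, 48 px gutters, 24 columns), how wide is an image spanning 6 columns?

1272 px

Subtract both margins: 5424 − 2·96 = 5232 px.
24 columns + 23 gutters: 24c + 23·48 = 5232.
24c = 5232 − 1104 = 4128, so c = 172 px.
6-column span = 6·172 + 5·48 = 1272 px.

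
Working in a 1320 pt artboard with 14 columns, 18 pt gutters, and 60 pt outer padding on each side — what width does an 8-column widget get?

678 pt

Subtract both margins: 1320 − 2·60 = 1200 pt.
1200 − 13·18 = 966; ÷14 gives c = 69 pt.
8 columns plus 7 gutters: 552 + 126 = 678 pt.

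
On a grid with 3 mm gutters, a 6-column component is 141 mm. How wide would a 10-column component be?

237 mm

6c + 5·3 = 141 → 6c = 126 → c = 21 mm.
10 columns plus 9 gutters: 210 + 27 = 237 mm.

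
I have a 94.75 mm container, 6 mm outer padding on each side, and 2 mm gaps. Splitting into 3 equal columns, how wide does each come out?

26.25 mm

Take off 12 mm of margins, leaving 82.75 mm.
82.75 − 2·2 = 78.75; ÷3 gives c = 26.25 mm.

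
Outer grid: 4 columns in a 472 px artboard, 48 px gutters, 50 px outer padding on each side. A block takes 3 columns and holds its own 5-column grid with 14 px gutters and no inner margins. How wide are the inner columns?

42.2 px

Inside the margins: 472 − 100 = 372 px.
372 − 3·48 = 228; ÷4 gives c = 57 px.
Span of 3: 3·57 + 2·48 = 171 + 96 = 267 px.
5d + 4·14 = 267 → 5d = 211 → d = 42.2 px.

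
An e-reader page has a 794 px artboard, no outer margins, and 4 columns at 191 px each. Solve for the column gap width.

10 px

4 columns take 4·191 = 764 px; remaining 30 splits into 3 column gaps.
g = 30 / 3 = 10 px.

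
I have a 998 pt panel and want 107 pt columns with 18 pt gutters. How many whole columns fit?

8 columns

Each extra column adds 107 + 18 = 125 pt.
(998 + 18) / 125 = 8.13, so 8 columns fit.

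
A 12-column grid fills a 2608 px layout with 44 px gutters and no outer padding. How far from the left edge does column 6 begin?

1105 px

2608 − 11·44 = 2124; ÷12 gives c = 177 px.
No margin, so column 6 starts at 5·(column + gutter) = 5·221 = 1105 px.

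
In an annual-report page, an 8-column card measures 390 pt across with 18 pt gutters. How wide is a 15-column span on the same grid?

747 pt

8 columns + 7 gutters: 8c + 7·18 = 390.
8c = 390 − 126 = 264, so c = 33 pt.
15 columns plus 14 gutters: 495 + 252 = 747 pt.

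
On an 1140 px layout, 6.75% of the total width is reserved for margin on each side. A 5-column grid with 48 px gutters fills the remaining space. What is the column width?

1140 × (1 − 2·6.75%) = 1140 × 86.5% = 986.1 px for the columns.
5c + 4·48 = 986.1 → 5c = 794.1 → c = 158.82 px.

158.82 px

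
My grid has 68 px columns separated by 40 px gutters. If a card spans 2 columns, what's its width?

176 px

Span of 2: 2·68 + 1·40 = 136 + 40 = 176 px.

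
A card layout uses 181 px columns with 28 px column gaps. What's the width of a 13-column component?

2689 px

13-column span = 13·181 + 12·28 = 2689 px.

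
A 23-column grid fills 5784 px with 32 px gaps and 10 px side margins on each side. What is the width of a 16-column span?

Content width = 5784 − 2·10 = 5764 px.
23c + 22·32 = 5764 → 23c = 5060 → c = 220 px.
16-column span = 16·220 + 15·32 = 4000 px.

4000 px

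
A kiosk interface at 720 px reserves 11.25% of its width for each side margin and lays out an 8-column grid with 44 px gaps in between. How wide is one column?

720 × (1 − 2·11.25%) = 720 × 77.5% = 558 px for the columns.
8 columns + 7 gaps: 8c + 7·44 = 558.
8c = 558 − 308 = 250, so c = 31.25 px.

31.25 px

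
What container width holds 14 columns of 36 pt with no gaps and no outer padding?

504 pt

Summing: 504 = 504 pt.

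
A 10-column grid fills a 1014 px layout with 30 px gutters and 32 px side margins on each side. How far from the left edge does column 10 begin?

Inside the margins: 1014 − 64 = 950 px.
10 columns + 9 gutters: 10c + 9·30 = 950.
10c = 950 − 270 = 680, so c = 68 px.
Before column 10: the margin + 9 columns + 9 gutters.
Offset = 32 + 9·(68 + 30) = 32 + 882 = 914 px.

914 px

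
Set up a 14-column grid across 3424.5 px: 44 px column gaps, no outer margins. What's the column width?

Subtracting 13 column gaps of 44 leaves 2852.5 for 14 columns, so c = 203.75 px.

203.75 px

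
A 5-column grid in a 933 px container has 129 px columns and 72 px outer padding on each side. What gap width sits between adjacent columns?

Take off 144 px of margins, leaving 789 px.
5·129 + 4g = 789 → 4g = 144 → g = 36 px.

36 px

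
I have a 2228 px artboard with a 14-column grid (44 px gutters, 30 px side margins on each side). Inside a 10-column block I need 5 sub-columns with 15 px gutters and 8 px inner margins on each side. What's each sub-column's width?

292 px

Take off 60 px of margins, leaving 2168 px.
Subtracting 13 gutters of 44 leaves 1596 for 14 columns, so c = 114 px.
10 columns plus 9 gutters: 1140 + 396 = 1536 px.
Inner content = 1536 − 2·8 = 1520 px.
1520 − 4·15 = 1460; ÷5 gives d = 292 px.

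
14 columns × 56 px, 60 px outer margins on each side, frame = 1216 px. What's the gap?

Inside the margins: 1216 − 120 = 1096 px.
14·56 + 13g = 1096 → 13g = 312 → g = 24 px.

24 px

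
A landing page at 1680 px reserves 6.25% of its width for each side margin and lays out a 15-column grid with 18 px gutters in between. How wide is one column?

Margins: 6.25% × 1680 = 105 px each, so content = 1680 − 210 = 1470 px.
15 columns + 14 gutters: 15c + 14·18 = 1470.
15c = 1470 − 252 = 1218, so c = 81.2 px.

81.2 px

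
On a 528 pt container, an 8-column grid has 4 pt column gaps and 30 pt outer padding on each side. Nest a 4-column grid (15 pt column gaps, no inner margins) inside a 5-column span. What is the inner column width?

Inside the margins: 528 − 60 = 468 pt.
468 − 7·4 = 440; ÷8 gives c = 55 pt.
5-column span = 5·55 + 4·4 = 291 pt.
4d + 3·15 = 291 → 4d = 246 → d = 61.5 pt.

61.5 pt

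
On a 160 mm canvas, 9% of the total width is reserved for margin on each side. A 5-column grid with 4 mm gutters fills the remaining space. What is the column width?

23.04 mm

Margins: 9% × 160 = 14.4 mm each, so content = 160 − 28.8 = 131.2 mm.
Subtracting 4 gutters of 4 leaves 115.2 for 5 columns, so c = 23.04 mm.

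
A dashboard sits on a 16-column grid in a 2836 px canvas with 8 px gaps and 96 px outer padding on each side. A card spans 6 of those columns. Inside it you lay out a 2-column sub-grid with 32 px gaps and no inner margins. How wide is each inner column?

Inside the margins: 2836 − 192 = 2644 px.
16c + 15·8 = 2644 → 16c = 2524 → c = 157.75 px.
6-column span = 6·157.75 + 5·8 = 986.5 px.
Subtracting 1 gap of 32 leaves 954.5 for 2 columns, so d = 477.25 px.

477.25 px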